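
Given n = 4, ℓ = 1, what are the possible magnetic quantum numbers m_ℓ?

-1, 0, 1

m_ℓ takes every integer from −ℓ to +ℓ. With ℓ = 1 that gives the 3 values -1, 0, 1.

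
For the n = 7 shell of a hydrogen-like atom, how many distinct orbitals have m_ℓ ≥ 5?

3

For n = 7, ℓ ranges over 0 … 6.
Contributions: ℓ=5 → 1; ℓ=6 → 2.
Total orbitals: 1 + 2 = 3.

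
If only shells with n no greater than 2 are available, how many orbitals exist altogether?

5

Total orbitals = 1² + 2² = 5.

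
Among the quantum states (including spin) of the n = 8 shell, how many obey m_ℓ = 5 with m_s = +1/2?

3

For n = 8, ℓ ranges over 0 … 7.
Contributions: ℓ=5 → 1; ℓ=6 → 1; ℓ=7 → 1.
Orbitals: 1 + 1 + 1 = 3. With m_s fixed to a single value there is one state per orbital, giving 3 states.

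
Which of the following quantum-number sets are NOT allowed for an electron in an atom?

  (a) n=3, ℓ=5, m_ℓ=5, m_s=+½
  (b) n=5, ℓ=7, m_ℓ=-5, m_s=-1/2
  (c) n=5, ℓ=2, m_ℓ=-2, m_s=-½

(a) and (b)

(a) has ℓ = 5 ≥ n = 3, violating 0 ≤ ℓ ≤ n−1.
(b) has ℓ = 7 ≥ n = 5, violating 0 ≤ ℓ ≤ n−1.
The remaining set (c) satisfies all four rules.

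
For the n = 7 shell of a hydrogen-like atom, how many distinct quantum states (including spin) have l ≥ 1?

The n = 7 shell has l = 0 through 6; check each.
The (l, m_l) pairs meeting l ≥ 1 give: l=1 → 3; l=2 → 5; l=3 → 7; l=4 → 9; l=5 → 11; l=6 → 13.
Orbitals: 3 + 5 + 7 + 9 + 11 + 13 = 48. Each orbital carries two spin states, so 48 × 2 = 96 states.

96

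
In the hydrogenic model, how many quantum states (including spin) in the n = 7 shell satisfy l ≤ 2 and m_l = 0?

Per l-value: l=0 → 1; l=1 → 1; l=2 → 1.
Orbitals: 1 + 1 + 1 = 3. Each orbital carries two spin states, so 3 × 2 = 6 states.

6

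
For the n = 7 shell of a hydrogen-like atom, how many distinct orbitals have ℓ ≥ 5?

For n = 7, ℓ ranges over 0 … 6.
Orbitals with ℓ ≥ 5, by ℓ: ℓ=5 → 11; ℓ=6 → 13.
Total orbitals: 11 + 13 = 24.

24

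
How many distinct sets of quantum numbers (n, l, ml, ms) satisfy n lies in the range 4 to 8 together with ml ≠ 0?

Count contributing orbitals for each principal shell:
n=4 → 12; n=5 → 20; n=6 → 30; n=7 → 42; n=8 → 56.
Orbitals: 12 + 20 + 30 + 42 + 56 = 160. Including both spin states (ms = ±1/2) gives 2 × 160 = 320 states.

320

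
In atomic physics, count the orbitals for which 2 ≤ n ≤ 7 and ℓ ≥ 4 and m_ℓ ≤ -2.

22

For each n in the range, tally the orbitals obeying ℓ ≥ 4 and m_ℓ ≤ -2:
n=5 → 3; n=6 → 7; n=7 → 12.
Total orbitals: 3 + 7 + 12 = 22.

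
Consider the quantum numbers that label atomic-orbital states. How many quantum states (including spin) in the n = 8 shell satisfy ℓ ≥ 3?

With n = 8 the allowed ℓ are 0, 1, …, 7.
Contributions: ℓ=3 → 7; ℓ=4 → 9; ℓ=5 → 11; ℓ=6 → 13; ℓ=7 → 15.
Orbitals: 7 + 9 + 11 + 13 + 15 = 55. Each orbital carries two spin states, so 55 × 2 = 110 states.

110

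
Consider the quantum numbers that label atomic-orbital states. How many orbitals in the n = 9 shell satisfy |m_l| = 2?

The n = 9 shell has l = 0 through 8; check each.
Orbitals with |m_l| = 2, by l: l=2 → 2; l=3 → 2; l=4 → 2; l=5 → 2; l=6 → 2; l=7 → 2; l=8 → 2.
Total orbitals: 2 + 2 + 2 + 2 + 2 + 2 + 2 = 14.

14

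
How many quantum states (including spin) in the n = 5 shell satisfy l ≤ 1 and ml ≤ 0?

The n = 5 shell has l = 0 through 4; check each.
The (l, ml) pairs meeting l ≤ 1 and ml ≤ 0 give: l=0 → 1; l=1 → 2.
Orbitals: 1 + 2 = 3. Each orbital carries two spin states, so 3 × 2 = 6 states.

6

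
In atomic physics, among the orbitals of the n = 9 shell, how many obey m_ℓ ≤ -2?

28

The (ℓ, m_ℓ) pairs meeting m_ℓ ≤ -2 give: ℓ=2 → 1; ℓ=3 → 2; ℓ=4 → 3; ℓ=5 → 4; ℓ=6 → 5; ℓ=7 → 6; ℓ=8 → 7.
Total orbitals: 1 + 2 + 3 + 4 + 5 + 6 + 7 = 28.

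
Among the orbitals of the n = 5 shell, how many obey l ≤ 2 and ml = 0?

Go through l = 0, …, 4 (the values permitted for n = 5).
The (l, ml) pairs meeting l ≤ 2 and ml = 0 give: l=0 → 1; l=1 → 1; l=2 → 1.
Total orbitals: 1 + 1 + 1 = 3.

3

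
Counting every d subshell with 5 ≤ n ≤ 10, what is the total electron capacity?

60

A d subshell (ℓ = 2) exists for every n ≥ 3, so shells n = 5, 6, 7, 8, 9, 10 each contribute one — 6 subshells.
Since each d subshell holds 2(2·2+1) = 10 electrons, the total is 6 × 10 = 60.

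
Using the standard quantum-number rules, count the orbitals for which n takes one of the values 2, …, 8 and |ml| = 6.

6

For each n in the range, tally the orbitals obeying |ml| = 6:
n=7 → 2; n=8 → 4.
Total orbitals: 2 + 4 = 6.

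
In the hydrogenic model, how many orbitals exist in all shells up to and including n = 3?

Total orbitals = 1² + 2² + 3² = 14.

14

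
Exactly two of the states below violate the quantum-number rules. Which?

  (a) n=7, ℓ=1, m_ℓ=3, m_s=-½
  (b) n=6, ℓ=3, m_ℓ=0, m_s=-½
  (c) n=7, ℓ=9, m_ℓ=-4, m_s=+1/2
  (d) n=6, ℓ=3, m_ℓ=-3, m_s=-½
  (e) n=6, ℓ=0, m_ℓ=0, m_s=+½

(a) has |m_ℓ| = 3 > ℓ = 1, violating −ℓ ≤ m_ℓ ≤ ℓ.
(c) has ℓ = 9 ≥ n = 7, violating 0 ≤ ℓ ≤ n−1.
The remaining sets (b), (d), (e) satisfy all four rules.

(a) and (c)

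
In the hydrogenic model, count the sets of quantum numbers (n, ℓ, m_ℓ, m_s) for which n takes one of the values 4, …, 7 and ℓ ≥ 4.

124

For each n in the range, tally the orbitals obeying ℓ ≥ 4:
n=5 → 9; n=6 → 20; n=7 → 33.
Orbitals: 9 + 20 + 33 = 62. Including both spin states (m_s = ±1/2) gives 2 × 62 = 124 states.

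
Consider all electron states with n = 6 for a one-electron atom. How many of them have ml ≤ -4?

6

With n = 6 the allowed l are 0, 1, …, 5.
The (l, ml) pairs meeting ml ≤ -4 give: l=4 → 1; l=5 → 2.
Orbitals: 1 + 2 = 3. Each orbital carries two spin states, so 3 × 2 = 6 states.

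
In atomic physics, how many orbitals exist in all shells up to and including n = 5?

Total orbitals = 1² + 2² + 3² + 4² + 5² = 55.

55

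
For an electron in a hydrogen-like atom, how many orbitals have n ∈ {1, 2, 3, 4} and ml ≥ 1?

10

Count contributing orbitals for each principal shell:
n=2 → 1; n=3 → 3; n=4 → 6.
Total orbitals: 1 + 3 + 6 = 10.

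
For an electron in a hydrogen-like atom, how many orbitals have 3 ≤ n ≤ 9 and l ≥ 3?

Per-shell orbital counts meeting the constraint:
n=4 → 7; n=5 → 16; n=6 → 27; n=7 → 40; n=8 → 55; n=9 → 72.
Total orbitals: 7 + 16 + 27 + 40 + 55 + 72 = 217.

217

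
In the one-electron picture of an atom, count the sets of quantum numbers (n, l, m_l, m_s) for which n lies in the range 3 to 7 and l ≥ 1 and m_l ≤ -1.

110

Count contributing orbitals for each principal shell:
n=3 → 3; n=4 → 6; n=5 → 10; n=6 → 15; n=7 → 21.
Orbitals: 3 + 6 + 10 + 15 + 21 = 55. Including both spin states (m_s = ±1/2) gives 2 × 55 = 110 states.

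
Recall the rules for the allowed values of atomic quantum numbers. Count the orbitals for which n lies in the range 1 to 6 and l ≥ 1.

Per-shell orbital counts meeting the constraint:
n=2 → 3; n=3 → 8; n=4 → 15; n=5 → 24; n=6 → 35.
Total orbitals: 3 + 8 + 15 + 24 + 35 = 85.

85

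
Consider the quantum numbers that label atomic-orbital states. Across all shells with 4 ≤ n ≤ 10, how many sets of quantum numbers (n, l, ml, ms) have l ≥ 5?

410

For each n in the range, tally the orbitals obeying l ≥ 5:
n=6 → 11; n=7 → 24; n=8 → 39; n=9 → 56; n=10 → 75.
Orbitals: 11 + 24 + 39 + 56 + 75 = 205. Including both spin states (ms = ±1/2) gives 2 × 205 = 410 states.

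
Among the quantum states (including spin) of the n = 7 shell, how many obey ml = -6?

2

The n = 7 shell has l = 0 through 6; check each.
The (l, ml) pairs meeting ml = -6 give: l=6 → 1.
Orbitals: 1. Each orbital carries two spin states, so 1 × 2 = 2 states.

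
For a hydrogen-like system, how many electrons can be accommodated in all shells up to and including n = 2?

10

Total orbitals = 1² + 2² = 5. Doubling for spin gives 10 electrons.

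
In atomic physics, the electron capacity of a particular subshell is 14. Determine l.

2(2l+1) = 14 ⇒ 2l+1 = 7 ⇒ l = 3.

l = 3 (f)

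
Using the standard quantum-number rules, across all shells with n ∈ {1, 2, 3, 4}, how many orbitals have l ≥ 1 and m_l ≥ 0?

Go shell by shell, enumerating (l, m_l) with l ≥ 1 and m_l ≥ 0:
n=2 → 2; n=3 → 5; n=4 → 9.
Total orbitals: 2 + 5 + 9 = 16.

16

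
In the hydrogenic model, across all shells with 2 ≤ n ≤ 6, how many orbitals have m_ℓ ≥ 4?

4

Work shell by shell — for each n, count the (ℓ, m_ℓ) pairs that satisfy m_ℓ ≥ 4:
n=5 → 1; n=6 → 3.
Total orbitals: 1 + 3 = 4.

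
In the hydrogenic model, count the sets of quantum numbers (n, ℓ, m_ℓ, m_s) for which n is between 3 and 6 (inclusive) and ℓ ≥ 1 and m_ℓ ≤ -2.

Treat each shell separately and count matching orbitals:
n=3 → 1; n=4 → 3; n=5 → 6; n=6 → 10.
Orbitals: 1 + 3 + 6 + 10 = 20. Including both spin states (m_s = ±1/2) gives 2 × 20 = 40 states.

40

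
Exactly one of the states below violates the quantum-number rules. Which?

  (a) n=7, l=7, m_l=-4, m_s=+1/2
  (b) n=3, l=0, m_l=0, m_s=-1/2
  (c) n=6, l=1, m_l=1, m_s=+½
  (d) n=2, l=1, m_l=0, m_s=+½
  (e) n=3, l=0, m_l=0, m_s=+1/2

(a) has l = 7 ≥ n = 7, violating 0 ≤ l ≤ n−1.
The remaining sets (b), (c), (d), (e) satisfy all four rules.

(a)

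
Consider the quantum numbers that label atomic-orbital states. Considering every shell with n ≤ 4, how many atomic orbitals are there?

30

Total orbitals = 1² + 2² + 3² + 4² = 30.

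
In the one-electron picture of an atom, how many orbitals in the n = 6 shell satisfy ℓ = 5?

Contributions: ℓ=5 → 11.
Total orbitals: 11.

11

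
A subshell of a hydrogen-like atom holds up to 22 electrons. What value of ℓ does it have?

2(2ℓ+1) = 22 ⇒ 2ℓ+1 = 11 ⇒ ℓ = 5.

ℓ = 5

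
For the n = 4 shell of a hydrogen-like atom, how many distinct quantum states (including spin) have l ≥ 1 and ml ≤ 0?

18

With n = 4 the allowed l are 0, 1, …, 3.
Contributions: l=1 → 2; l=2 → 3; l=3 → 4.
Orbitals: 2 + 3 + 4 = 9. Each orbital carries two spin states, so 9 × 2 = 18 states.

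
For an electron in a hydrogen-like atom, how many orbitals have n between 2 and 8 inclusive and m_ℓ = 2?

21

Per-shell orbital counts meeting the constraint:
n=3 → 1; n=4 → 2; n=5 → 3; n=6 → 4; n=7 → 5; n=8 → 6.
Total orbitals: 1 + 2 + 3 + 4 + 5 + 6 = 21.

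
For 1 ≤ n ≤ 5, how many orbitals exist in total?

55

Total orbitals = 1² + 2² + 3² + 4² + 5² = 55.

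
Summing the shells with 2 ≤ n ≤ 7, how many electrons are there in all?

278

Shell n has n² orbitals: 2²=4 + 3²=9 + 4²=16 + 5²=25 + 6²=36 + 7²=49 = 139 orbitals.
Two spin states per orbital: 2 × 139 = 278 electrons.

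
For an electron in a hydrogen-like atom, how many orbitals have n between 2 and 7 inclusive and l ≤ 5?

126

Go shell by shell, enumerating (l, ml) with l ≤ 5:
n=2 → 4; n=3 → 9; n=4 → 16; n=5 → 25; n=6 → 36; n=7 → 36.
Total orbitals: 4 + 9 + 16 + 25 + 36 + 36 = 126.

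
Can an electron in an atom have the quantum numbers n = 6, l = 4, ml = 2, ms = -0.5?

n = 6 is a positive integer. l = 4 satisfies 0 ≤ l ≤ n−1 = 5. ml = 2 lies in the range −l … +l (here −4 … 4). ms = -1/2 is one of ±1/2.
All four constraints are satisfied.

Valid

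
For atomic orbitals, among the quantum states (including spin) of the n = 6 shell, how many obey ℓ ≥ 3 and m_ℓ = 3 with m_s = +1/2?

3

For n = 6, ℓ ranges over 0 … 5.
Orbitals with ℓ ≥ 3 and m_ℓ = 3, by ℓ: ℓ=3 → 1; ℓ=4 → 1; ℓ=5 → 1.
Orbitals: 1 + 1 + 1 = 3. With m_s fixed to a single value there is one state per orbital, giving 3 states.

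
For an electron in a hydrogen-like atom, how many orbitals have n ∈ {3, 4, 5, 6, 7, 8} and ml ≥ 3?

For each n in the range, tally the orbitals obeying ml ≥ 3:
n=4 → 1; n=5 → 3; n=6 → 6; n=7 → 10; n=8 → 15.
Total orbitals: 1 + 3 + 6 + 10 + 15 = 35.

35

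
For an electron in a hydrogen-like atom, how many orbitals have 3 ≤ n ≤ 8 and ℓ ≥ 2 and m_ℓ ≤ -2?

56

Work shell by shell — for each n, count the (ℓ, m_ℓ) pairs that satisfy ℓ ≥ 2 and m_ℓ ≤ -2:
n=3 → 1; n=4 → 3; n=5 → 6; n=6 → 10; n=7 → 15; n=8 → 21.
Total orbitals: 1 + 3 + 6 + 10 + 15 + 21 = 56.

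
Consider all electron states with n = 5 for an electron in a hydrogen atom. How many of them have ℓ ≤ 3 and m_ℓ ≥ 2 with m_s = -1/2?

3

Go through ℓ = 0, …, 4 (the values permitted for n = 5).
Contributions: ℓ=2 → 1; ℓ=3 → 2.
Orbitals: 1 + 2 = 3. With m_s fixed to a single value there is one state per orbital, giving 3 states.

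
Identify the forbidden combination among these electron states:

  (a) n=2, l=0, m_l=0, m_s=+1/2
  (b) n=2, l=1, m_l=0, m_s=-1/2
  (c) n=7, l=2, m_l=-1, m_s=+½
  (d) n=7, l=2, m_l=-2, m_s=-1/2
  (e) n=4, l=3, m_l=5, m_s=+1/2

(e)

(e) has |m_l| = 5 > l = 3, violating −l ≤ m_l ≤ l.
The remaining sets (a), (b), (c), (d) satisfy all four rules.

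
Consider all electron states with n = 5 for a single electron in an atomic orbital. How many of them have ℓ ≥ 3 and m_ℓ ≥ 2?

10

For n = 5, ℓ ranges over 0 … 4.
Per ℓ-value: ℓ=3 → 2; ℓ=4 → 3.
Orbitals: 2 + 3 = 5. Each orbital carries two spin states, so 5 × 2 = 10 states.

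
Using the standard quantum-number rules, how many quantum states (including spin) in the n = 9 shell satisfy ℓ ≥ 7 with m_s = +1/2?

Orbitals with ℓ ≥ 7, by ℓ: ℓ=7 → 15; ℓ=8 → 17.
Orbitals: 15 + 17 = 32. With m_s fixed to a single value there is one state per orbital, giving 32 states.

32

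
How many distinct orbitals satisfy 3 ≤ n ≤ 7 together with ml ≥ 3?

Per-shell orbital counts meeting the constraint:
n=4 → 1; n=5 → 3; n=6 → 6; n=7 → 10.
Total orbitals: 1 + 3 + 6 + 10 = 20.

20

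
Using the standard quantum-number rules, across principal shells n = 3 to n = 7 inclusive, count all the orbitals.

Shell n has n² orbitals: 3²=9 + 4²=16 + 5²=25 + 6²=36 + 7²=49 = 135 orbitals.

135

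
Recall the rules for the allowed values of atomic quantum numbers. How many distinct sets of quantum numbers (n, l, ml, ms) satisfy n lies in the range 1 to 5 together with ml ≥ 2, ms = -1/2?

Per-shell orbital counts meeting the constraint:
n=3 → 1; n=4 → 3; n=5 → 6.
Orbitals: 1 + 3 + 6 = 10. With ms fixed to -1/2 there is one state per orbital, so 10 states.

10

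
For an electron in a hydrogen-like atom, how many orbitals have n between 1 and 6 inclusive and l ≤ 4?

Count contributing orbitals for each principal shell:
n=1 → 1; n=2 → 4; n=3 → 9; n=4 → 16; n=5 → 25; n=6 → 25.
Total orbitals: 1 + 4 + 9 + 16 + 25 + 25 = 80.

80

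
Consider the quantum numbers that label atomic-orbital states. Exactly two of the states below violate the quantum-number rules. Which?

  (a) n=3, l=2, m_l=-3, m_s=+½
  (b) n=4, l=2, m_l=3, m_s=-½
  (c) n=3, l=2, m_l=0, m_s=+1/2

(a) has |m_l| = 3 > l = 2, violating −l ≤ m_l ≤ l.
(b) has |m_l| = 3 > l = 2, violating −l ≤ m_l ≤ l.
The remaining set (c) satisfies all four rules.

(a) and (b)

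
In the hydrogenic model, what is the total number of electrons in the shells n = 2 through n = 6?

Shell n has n² orbitals: 2²=4 + 3²=9 + 4²=16 + 5²=25 + 6²=36 = 90 orbitals.
Two spin states per orbital: 2 × 90 = 180 electrons.

180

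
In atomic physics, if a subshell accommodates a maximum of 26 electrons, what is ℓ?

2(2ℓ+1) = 26 ⇒ 2ℓ+1 = 13 ⇒ ℓ = 6.

ℓ = 6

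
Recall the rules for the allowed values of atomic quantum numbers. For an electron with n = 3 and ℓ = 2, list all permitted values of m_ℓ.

m_ℓ takes every integer from −ℓ to +ℓ. With ℓ = 2 that gives the 5 values -2, -1, 0, 1, 2.

-2, -1, 0, 1, 2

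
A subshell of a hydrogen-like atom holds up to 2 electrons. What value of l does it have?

2(2l+1) = 2 ⇒ 2l+1 = 1 ⇒ l = 0.

l = 0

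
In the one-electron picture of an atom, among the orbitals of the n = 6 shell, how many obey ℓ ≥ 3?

Go through ℓ = 0, …, 5 (the values permitted for n = 6).
Orbitals with ℓ ≥ 3, by ℓ: ℓ=3 → 7; ℓ=4 → 9; ℓ=5 → 11.
Total orbitals: 7 + 9 + 11 = 27.

27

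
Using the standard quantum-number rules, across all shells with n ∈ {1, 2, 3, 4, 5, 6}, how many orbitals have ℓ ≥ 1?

85

Treat each shell separately and count matching orbitals:
n=2 → 3; n=3 → 8; n=4 → 15; n=5 → 24; n=6 → 35.
Total orbitals: 3 + 8 + 15 + 24 + 35 = 85.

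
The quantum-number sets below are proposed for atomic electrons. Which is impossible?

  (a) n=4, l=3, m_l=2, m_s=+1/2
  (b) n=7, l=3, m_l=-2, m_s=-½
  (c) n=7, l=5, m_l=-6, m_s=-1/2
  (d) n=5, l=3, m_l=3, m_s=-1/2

(c)

(c) has |m_l| = 6 > l = 5, violating −l ≤ m_l ≤ l.
The remaining sets (a), (b), (d) satisfy all four rules.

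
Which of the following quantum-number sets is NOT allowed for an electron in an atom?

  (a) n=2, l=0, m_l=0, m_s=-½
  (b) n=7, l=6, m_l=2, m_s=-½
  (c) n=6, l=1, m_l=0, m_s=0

(c)

(c) has m_s = 0, but an electron's spin must be ±1/2.
The remaining sets (a), (b) satisfy all four rules.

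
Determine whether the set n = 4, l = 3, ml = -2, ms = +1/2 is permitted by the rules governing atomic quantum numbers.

n = 4 is a positive integer. l = 3 satisfies 0 ≤ l ≤ n−1 = 3. ml = -2 lies in the range −l … +l (here −3 … 3). ms = +1/2 is one of ±1/2.
All four constraints are satisfied.

Yes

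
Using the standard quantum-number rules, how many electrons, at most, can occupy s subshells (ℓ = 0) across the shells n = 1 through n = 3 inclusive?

6

An s subshell (ℓ = 0) exists for every n ≥ 1, so shells n = 1, 2, 3 each contribute one — 3 subshells.
Since each s subshell holds 2(2·0+1) = 2 electrons, the total is 3 × 2 = 6.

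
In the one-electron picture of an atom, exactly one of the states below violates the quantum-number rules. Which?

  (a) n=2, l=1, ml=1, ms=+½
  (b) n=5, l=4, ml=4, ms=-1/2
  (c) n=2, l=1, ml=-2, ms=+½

(c) has |ml| = 2 > l = 1, violating −l ≤ ml ≤ l.
The remaining sets (a), (b) satisfy all four rules.

(c)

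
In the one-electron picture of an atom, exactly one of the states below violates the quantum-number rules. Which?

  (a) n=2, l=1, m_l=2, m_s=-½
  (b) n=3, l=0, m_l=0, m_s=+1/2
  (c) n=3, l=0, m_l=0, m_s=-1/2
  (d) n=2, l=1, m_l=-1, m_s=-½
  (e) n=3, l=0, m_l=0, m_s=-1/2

(a)

(a) has |m_l| = 2 > l = 1, violating −l ≤ m_l ≤ l.
The remaining sets (b), (c), (d), (e) satisfy all four rules.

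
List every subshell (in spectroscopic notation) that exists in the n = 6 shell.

For n = 6, l runs from 0 to 5. In spectroscopic notation l = 0,1,2,… ↔ s,p,d,f,g,h,i, so the subshells are 6s, 6p, 6d, 6f, 6g, 6h.

6s, 6p, 6d, 6f, 6g, 6h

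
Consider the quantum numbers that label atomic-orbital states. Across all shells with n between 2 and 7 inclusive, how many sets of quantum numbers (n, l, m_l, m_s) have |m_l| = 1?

Go shell by shell, enumerating (l, m_l) with |m_l| = 1:
n=2 → 2; n=3 → 4; n=4 → 6; n=5 → 8; n=6 → 10; n=7 → 12.
Orbitals: 2 + 4 + 6 + 8 + 10 + 12 = 42. Including both spin states (m_s = ±1/2) gives 2 × 42 = 84 states.

84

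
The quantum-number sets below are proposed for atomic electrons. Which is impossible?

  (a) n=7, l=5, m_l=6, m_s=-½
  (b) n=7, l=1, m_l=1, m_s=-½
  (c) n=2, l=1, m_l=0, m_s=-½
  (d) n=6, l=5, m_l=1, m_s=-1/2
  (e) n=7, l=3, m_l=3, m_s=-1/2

(a) has |m_l| = 6 > l = 5, violating −l ≤ m_l ≤ l.
The remaining sets (b), (c), (d), (e) satisfy all four rules.

(a)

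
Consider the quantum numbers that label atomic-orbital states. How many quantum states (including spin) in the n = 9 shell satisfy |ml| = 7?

Contributions: l=7 → 2; l=8 → 2.
Orbitals: 2 + 2 = 4. Each orbital carries two spin states, so 4 × 2 = 8 states.

8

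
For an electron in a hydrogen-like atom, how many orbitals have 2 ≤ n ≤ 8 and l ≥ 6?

41

Count contributing orbitals for each principal shell:
n=7 → 13; n=8 → 28.
Total orbitals: 13 + 28 = 41.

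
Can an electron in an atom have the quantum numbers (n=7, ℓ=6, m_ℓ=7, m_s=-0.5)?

The magnetic quantum number must satisfy −ℓ ≤ m_ℓ ≤ ℓ. With ℓ = 6, m_ℓ can only be -6, -5, -4, -3, -2, -1, 0, 1, 2, 3, 4, 5, 6, so m_ℓ = 7 is forbidden.

Not allowed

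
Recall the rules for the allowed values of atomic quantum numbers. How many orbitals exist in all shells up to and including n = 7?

140

Total orbitals = 1² + 2² + 3² + 4² + 5² + 6² + 7² = 140.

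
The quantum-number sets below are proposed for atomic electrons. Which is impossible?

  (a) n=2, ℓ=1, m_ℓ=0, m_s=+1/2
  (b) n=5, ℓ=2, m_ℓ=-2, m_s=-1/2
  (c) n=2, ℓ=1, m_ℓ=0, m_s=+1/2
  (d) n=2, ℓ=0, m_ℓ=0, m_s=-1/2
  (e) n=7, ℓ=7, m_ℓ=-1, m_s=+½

(e)

(e) has ℓ = 7 ≥ n = 7, violating 0 ≤ ℓ ≤ n−1.
The remaining sets (a), (b), (c), (d) satisfy all four rules.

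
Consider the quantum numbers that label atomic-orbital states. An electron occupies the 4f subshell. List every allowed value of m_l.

-3, -2, -1, 0, 1, 2, 3

The 4f subshell has l = 3, and m_l takes every integer from −l to +l. With l = 3 that gives the 7 values -3, -2, -1, 0, 1, 2, 3.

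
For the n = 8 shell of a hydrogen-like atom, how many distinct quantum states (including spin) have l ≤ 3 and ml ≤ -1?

For n = 8, l ranges over 0 … 7.
Contributions: l=1 → 1; l=2 → 2; l=3 → 3.
Orbitals: 1 + 2 + 3 = 6. Each orbital carries two spin states, so 6 × 2 = 12 states.

12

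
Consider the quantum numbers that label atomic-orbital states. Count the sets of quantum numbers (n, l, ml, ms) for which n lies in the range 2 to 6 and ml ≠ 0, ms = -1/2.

Treat each shell separately and count matching orbitals:
n=2 → 2; n=3 → 6; n=4 → 12; n=5 → 20; n=6 → 30.
Orbitals: 2 + 6 + 12 + 20 + 30 = 70. With ms fixed to -1/2 there is one state per orbital, so 70 states.

70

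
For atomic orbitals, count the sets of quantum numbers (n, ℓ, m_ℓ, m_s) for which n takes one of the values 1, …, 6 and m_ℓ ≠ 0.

Go shell by shell, enumerating (ℓ, m_ℓ) with m_ℓ ≠ 0:
n=2 → 2; n=3 → 6; n=4 → 12; n=5 → 20; n=6 → 30.
Orbitals: 2 + 6 + 12 + 20 + 30 = 70. Including both spin states (m_s = ±1/2) gives 2 × 70 = 140 states.

140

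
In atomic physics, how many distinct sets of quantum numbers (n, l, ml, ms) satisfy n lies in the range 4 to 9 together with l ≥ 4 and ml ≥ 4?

70

For each n in the range, tally the orbitals obeying l ≥ 4 and ml ≥ 4:
n=5 → 1; n=6 → 3; n=7 → 6; n=8 → 10; n=9 → 15.
Orbitals: 1 + 3 + 6 + 10 + 15 = 35. Including both spin states (ms = ±1/2) gives 2 × 35 = 70 states.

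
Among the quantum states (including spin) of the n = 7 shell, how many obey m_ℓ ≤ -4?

12

Go through ℓ = 0, …, 6 (the values permitted for n = 7).
Per ℓ-value: ℓ=4 → 1; ℓ=5 → 2; ℓ=6 → 3.
Orbitals: 1 + 2 + 3 = 6. Each orbital carries two spin states, so 6 × 2 = 12 states.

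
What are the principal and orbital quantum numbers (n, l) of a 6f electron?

The leading integer gives n = 6; the letter 'f' means l = 3.

n = 6, l = 3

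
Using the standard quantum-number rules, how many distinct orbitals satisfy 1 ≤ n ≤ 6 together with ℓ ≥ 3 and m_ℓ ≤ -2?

16

Go shell by shell, enumerating (ℓ, m_ℓ) with ℓ ≥ 3 and m_ℓ ≤ -2:
n=4 → 2; n=5 → 5; n=6 → 9.
Total orbitals: 2 + 5 + 9 = 16.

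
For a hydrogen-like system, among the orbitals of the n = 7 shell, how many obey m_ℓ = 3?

4

With n = 7 the allowed ℓ are 0, 1, …, 6.
Orbitals with m_ℓ = 3, by ℓ: ℓ=3 → 1; ℓ=4 → 1; ℓ=5 → 1; ℓ=6 → 1.
Total orbitals: 1 + 1 + 1 + 1 = 4.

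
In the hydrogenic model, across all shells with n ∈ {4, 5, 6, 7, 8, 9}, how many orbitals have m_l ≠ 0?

Go shell by shell, enumerating (l, m_l) with m_l ≠ 0:
n=4 → 12; n=5 → 20; n=6 → 30; n=7 → 42; n=8 → 56; n=9 → 72.
Total orbitals: 12 + 20 + 30 + 42 + 56 + 72 = 232.

232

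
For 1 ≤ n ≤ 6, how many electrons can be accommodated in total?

182

Total orbitals = 1² + 2² + 3² + 4² + 5² + 6² = 91. Doubling for spin gives 182 electrons.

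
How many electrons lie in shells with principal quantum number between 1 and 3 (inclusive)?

Shell n has n² orbitals: 1²=1 + 2²=4 + 3²=9 = 14 orbitals.
Two spin states per orbital: 2 × 14 = 28 electrons.

28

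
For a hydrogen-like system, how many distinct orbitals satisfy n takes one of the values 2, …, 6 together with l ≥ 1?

For each n in the range, tally the orbitals obeying l ≥ 1:
n=2 → 3; n=3 → 8; n=4 → 15; n=5 → 24; n=6 → 35.
Total orbitals: 3 + 8 + 15 + 24 + 35 = 85.

85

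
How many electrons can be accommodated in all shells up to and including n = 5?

110

Total orbitals = 1² + 2² + 3² + 4² + 5² = 55. Doubling for spin gives 110 electrons.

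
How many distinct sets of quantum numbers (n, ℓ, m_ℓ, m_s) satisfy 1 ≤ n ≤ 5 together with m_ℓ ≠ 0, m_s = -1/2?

40

Work shell by shell — for each n, count the (ℓ, m_ℓ) pairs that satisfy m_ℓ ≠ 0:
n=2 → 2; n=3 → 6; n=4 → 12; n=5 → 20.
Orbitals: 2 + 6 + 12 + 20 = 40. With m_s fixed to -1/2 there is one state per orbital, so 40 states.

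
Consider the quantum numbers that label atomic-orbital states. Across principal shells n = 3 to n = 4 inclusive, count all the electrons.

Shell n has n² orbitals: 3²=9 + 4²=16 = 25 orbitals.
Two spin states per orbital: 2 × 25 = 50 electrons.

50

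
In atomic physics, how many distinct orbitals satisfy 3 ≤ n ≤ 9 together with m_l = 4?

15

For each n in the range, tally the orbitals obeying m_l = 4:
n=5 → 1; n=6 → 2; n=7 → 3; n=8 → 4; n=9 → 5.
Total orbitals: 1 + 2 + 3 + 4 + 5 = 15.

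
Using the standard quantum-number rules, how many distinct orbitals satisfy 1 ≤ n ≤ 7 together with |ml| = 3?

20

Treat each shell separately and count matching orbitals:
n=4 → 2; n=5 → 4; n=6 → 6; n=7 → 8.
Total orbitals: 2 + 4 + 6 + 8 = 20.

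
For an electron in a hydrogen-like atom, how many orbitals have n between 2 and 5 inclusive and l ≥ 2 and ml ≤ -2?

Go shell by shell, enumerating (l, ml) with l ≥ 2 and ml ≤ -2:
n=3 → 1; n=4 → 3; n=5 → 6.
Total orbitals: 1 + 3 + 6 = 10.

10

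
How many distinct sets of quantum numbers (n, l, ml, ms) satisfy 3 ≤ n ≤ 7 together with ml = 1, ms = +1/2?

For each n in the range, tally the orbitals obeying ml = 1:
n=3 → 2; n=4 → 3; n=5 → 4; n=6 → 5; n=7 → 6.
Orbitals: 2 + 3 + 4 + 5 + 6 = 20. With ms fixed to +1/2 there is one state per orbital, so 20 states.

20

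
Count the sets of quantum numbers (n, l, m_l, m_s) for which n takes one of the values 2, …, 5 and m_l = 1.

For each n in the range, tally the orbitals obeying m_l = 1:
n=2 → 1; n=3 → 2; n=4 → 3; n=5 → 4.
Orbitals: 1 + 2 + 3 + 4 = 10. Including both spin states (m_s = ±1/2) gives 2 × 10 = 20 states.

20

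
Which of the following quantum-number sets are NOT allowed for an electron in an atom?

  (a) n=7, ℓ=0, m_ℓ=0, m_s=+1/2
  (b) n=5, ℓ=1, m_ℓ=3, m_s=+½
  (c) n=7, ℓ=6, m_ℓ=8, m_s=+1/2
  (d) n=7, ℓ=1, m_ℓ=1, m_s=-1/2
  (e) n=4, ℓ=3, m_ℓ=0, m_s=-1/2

(b) and (c)

(b) has |m_ℓ| = 3 > ℓ = 1, violating −ℓ ≤ m_ℓ ≤ ℓ.
(c) has |m_ℓ| = 8 > ℓ = 6, violating −ℓ ≤ m_ℓ ≤ ℓ.
The remaining sets (a), (d), (e) satisfy all four rules.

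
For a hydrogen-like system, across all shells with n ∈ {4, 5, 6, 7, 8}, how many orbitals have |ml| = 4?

Per-shell orbital counts meeting the constraint:
n=5 → 2; n=6 → 4; n=7 → 6; n=8 → 8.
Total orbitals: 2 + 4 + 6 + 8 = 20.

20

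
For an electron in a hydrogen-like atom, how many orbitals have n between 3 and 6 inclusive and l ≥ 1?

Count contributing orbitals for each principal shell:
n=3 → 8; n=4 → 15; n=5 → 24; n=6 → 35.
Total orbitals: 8 + 15 + 24 + 35 = 82.

82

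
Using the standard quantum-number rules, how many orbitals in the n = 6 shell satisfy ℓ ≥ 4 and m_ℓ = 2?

The n = 6 shell has ℓ = 0 through 5; check each.
The (ℓ, m_ℓ) pairs meeting ℓ ≥ 4 and m_ℓ = 2 give: ℓ=4 → 1; ℓ=5 → 1.
Total orbitals: 1 + 1 = 2.

2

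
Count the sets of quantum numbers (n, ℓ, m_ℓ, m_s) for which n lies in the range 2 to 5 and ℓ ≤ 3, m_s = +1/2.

Work shell by shell — for each n, count the (ℓ, m_ℓ) pairs that satisfy ℓ ≤ 3:
n=2 → 4; n=3 → 9; n=4 → 16; n=5 → 16.
Orbitals: 4 + 9 + 16 + 16 = 45. With m_s fixed to +1/2 there is one state per orbital, so 45 states.

45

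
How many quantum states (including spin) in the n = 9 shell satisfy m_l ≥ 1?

72

For n = 9, l ranges over 0 … 8.
Contributions: l=1 → 1; l=2 → 2; l=3 → 3; l=4 → 4; l=5 → 5; l=6 → 6; l=7 → 7; l=8 → 8.
Orbitals: 1 + 2 + 3 + 4 + 5 + 6 + 7 + 8 = 36. Each orbital carries two spin states, so 36 × 2 = 72 states.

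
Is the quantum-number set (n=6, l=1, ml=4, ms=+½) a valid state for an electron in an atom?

The magnetic quantum number must satisfy −l ≤ ml ≤ l. With l = 1, ml can only be -1, 0, 1, so ml = 4 is forbidden.

No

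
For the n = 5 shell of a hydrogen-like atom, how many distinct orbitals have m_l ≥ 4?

1

Go through l = 0, …, 4 (the values permitted for n = 5).
Per l-value: l=4 → 1.
Total orbitals: 1.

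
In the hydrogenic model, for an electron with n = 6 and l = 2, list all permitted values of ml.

ml takes every integer from −l to +l. With l = 2 that gives the 5 values -2, -1, 0, 1, 2.

-2, -1, 0, 1, 2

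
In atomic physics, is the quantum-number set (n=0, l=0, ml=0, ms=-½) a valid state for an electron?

The principal quantum number must be a positive integer (n ≥ 1), but here n = 0.

No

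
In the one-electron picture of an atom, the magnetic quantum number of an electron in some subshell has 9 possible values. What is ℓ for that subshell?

m_ℓ ranges over 2ℓ+1 integers, so 2ℓ+1 = 9 ⇒ ℓ = 4.

ℓ = 4 (g)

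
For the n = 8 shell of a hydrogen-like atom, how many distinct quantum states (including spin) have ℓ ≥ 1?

126

For n = 8, ℓ ranges over 0 … 7.
Orbitals with ℓ ≥ 1, by ℓ: ℓ=1 → 3; ℓ=2 → 5; ℓ=3 → 7; ℓ=4 → 9; ℓ=5 → 11; ℓ=6 → 13; ℓ=7 → 15.
Orbitals: 3 + 5 + 7 + 9 + 11 + 13 + 15 = 63. Each orbital carries two spin states, so 63 × 2 = 126 states.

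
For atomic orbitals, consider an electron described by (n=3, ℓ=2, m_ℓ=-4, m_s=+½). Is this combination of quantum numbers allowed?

The magnetic quantum number must satisfy −ℓ ≤ m_ℓ ≤ ℓ. With ℓ = 2, m_ℓ can only be -2, -1, 0, 1, 2, so m_ℓ = -4 is forbidden.

No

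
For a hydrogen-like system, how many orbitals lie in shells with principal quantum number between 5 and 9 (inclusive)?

255

Shell n has n² orbitals: 5²=25 + 6²=36 + 7²=49 + 8²=64 + 9²=81 = 255 orbitals.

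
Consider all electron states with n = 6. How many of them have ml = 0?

With n = 6 the allowed l are 0, 1, …, 5.
Orbitals with ml = 0, by l: l=0 → 1; l=1 → 1; l=2 → 1; l=3 → 1; l=4 → 1; l=5 → 1.
Orbitals: 1 + 1 + 1 + 1 + 1 + 1 = 6. Each orbital carries two spin states, so 6 × 2 = 12 states.

12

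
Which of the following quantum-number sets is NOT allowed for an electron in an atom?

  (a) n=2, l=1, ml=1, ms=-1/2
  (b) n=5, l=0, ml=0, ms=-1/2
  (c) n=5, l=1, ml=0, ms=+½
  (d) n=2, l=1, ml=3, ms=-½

(d) has |ml| = 3 > l = 1, violating −l ≤ ml ≤ l.
The remaining sets (a), (b), (c) satisfy all four rules.

(d)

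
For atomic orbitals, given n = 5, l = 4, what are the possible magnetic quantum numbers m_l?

m_l takes every integer from −l to +l. With l = 4 that gives the 9 values -4, -3, -2, -1, 0, 1, 2, 3, 4.

-4, -3, -2, -1, 0, 1, 2, 3, 4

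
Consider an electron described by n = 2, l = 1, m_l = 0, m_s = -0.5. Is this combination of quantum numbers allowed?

Allowed

n = 2 is a positive integer. l = 1 satisfies 0 ≤ l ≤ n−1 = 1. m_l = 0 lies in the range −l … +l (here −1 … 1). m_s = -1/2 is one of ±1/2.
All four constraints are satisfied.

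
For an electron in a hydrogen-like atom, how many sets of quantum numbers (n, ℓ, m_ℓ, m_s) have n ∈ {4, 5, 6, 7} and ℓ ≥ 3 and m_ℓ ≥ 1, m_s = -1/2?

40

For each n in the range, tally the orbitals obeying ℓ ≥ 3 and m_ℓ ≥ 1:
n=4 → 3; n=5 → 7; n=6 → 12; n=7 → 18.
Orbitals: 3 + 7 + 12 + 18 = 40. With m_s fixed to -1/2 there is one state per orbital, so 40 states.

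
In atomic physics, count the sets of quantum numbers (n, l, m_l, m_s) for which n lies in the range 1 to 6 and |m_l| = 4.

Work shell by shell — for each n, count the (l, m_l) pairs that satisfy |m_l| = 4:
n=5 → 2; n=6 → 4.
Orbitals: 2 + 4 = 6. Including both spin states (m_s = ±1/2) gives 2 × 6 = 12 states.

12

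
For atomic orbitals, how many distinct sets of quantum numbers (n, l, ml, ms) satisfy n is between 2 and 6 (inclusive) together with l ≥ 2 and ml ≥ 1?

Go shell by shell, enumerating (l, ml) with l ≥ 2 and ml ≥ 1:
n=3 → 2; n=4 → 5; n=5 → 9; n=6 → 14.
Orbitals: 2 + 5 + 9 + 14 = 30. Including both spin states (ms = ±1/2) gives 2 × 30 = 60 states.

60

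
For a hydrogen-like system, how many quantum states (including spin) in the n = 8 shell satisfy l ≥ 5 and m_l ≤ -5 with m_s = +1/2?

6

For n = 8, l ranges over 0 … 7.
The (l, m_l) pairs meeting l ≥ 5 and m_l ≤ -5 give: l=5 → 1; l=6 → 2; l=7 → 3.
Orbitals: 1 + 2 + 3 = 6. With m_s fixed to a single value there is one state per orbital, giving 6 states.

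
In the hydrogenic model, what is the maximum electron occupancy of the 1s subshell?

2

A subshell with l = 0 has 2l+1 = 1 orbital, each holding 2 electrons (spin ±1/2), so 1 × 2 = 2.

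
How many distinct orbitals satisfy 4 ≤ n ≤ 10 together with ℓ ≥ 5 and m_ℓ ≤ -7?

10

Go shell by shell, enumerating (ℓ, m_ℓ) with ℓ ≥ 5 and m_ℓ ≤ -7:
n=8 → 1; n=9 → 3; n=10 → 6.
Total orbitals: 1 + 3 + 6 = 10.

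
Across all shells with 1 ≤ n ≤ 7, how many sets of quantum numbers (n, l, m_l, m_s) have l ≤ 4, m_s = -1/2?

Per-shell orbital counts meeting the constraint:
n=1 → 1; n=2 → 4; n=3 → 9; n=4 → 16; n=5 → 25; n=6 → 25; n=7 → 25.
Orbitals: 1 + 4 + 9 + 16 + 25 + 25 + 25 = 105. With m_s fixed to -1/2 there is one state per orbital, so 105 states.

105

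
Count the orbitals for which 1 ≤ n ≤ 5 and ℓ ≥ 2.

38

Per-shell orbital counts meeting the constraint:
n=3 → 5; n=4 → 12; n=5 → 21.
Total orbitals: 5 + 12 + 21 = 38.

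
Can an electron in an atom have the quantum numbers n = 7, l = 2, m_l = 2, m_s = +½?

n = 7 is a positive integer. l = 2 satisfies 0 ≤ l ≤ n−1 = 6. m_l = 2 lies in the range −l … +l (here −2 … 2). m_s = +1/2 is one of ±1/2.
All four constraints are satisfied.

Valid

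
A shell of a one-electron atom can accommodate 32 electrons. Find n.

n = 4

2n² = 32 ⇒ n² = 16 ⇒ n = 4.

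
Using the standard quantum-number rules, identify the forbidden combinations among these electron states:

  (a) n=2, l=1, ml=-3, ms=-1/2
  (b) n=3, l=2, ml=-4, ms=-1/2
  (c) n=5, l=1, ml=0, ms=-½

(a) and (b)

(a) has |ml| = 3 > l = 1, violating −l ≤ ml ≤ l.
(b) has |ml| = 4 > l = 2, violating −l ≤ ml ≤ l.
The remaining set (c) satisfies all four rules.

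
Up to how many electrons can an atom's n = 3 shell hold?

A shell holds 2n² electrons: 2 × 3² = 2 × 9 = 18.

18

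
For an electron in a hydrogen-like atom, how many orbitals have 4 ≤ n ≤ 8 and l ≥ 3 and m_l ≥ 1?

65

For each n in the range, tally the orbitals obeying l ≥ 3 and m_l ≥ 1:
n=4 → 3; n=5 → 7; n=6 → 12; n=7 → 18; n=8 → 25.
Total orbitals: 3 + 7 + 12 + 18 + 25 = 65.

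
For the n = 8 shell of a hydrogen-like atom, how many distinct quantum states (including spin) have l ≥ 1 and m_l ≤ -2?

42

Per l-value: l=2 → 1; l=3 → 2; l=4 → 3; l=5 → 4; l=6 → 5; l=7 → 6.
Orbitals: 1 + 2 + 3 + 4 + 5 + 6 = 21. Each orbital carries two spin states, so 21 × 2 = 42 states.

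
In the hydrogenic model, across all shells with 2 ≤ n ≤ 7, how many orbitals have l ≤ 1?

24

Count contributing orbitals for each principal shell:
n=2 → 4; n=3 → 4; n=4 → 4; n=5 → 4; n=6 → 4; n=7 → 4.
Total orbitals: 4 + 4 + 4 + 4 + 4 + 4 = 24.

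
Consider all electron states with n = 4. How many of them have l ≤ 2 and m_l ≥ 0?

The n = 4 shell has l = 0 through 3; check each.
Per l-value: l=0 → 1; l=1 → 2; l=2 → 3.
Orbitals: 1 + 2 + 3 = 6. Each orbital carries two spin states, so 6 × 2 = 12 states.

12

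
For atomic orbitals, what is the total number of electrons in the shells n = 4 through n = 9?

Shell n has n² orbitals: 4²=16 + 5²=25 + 6²=36 + 7²=49 + 8²=64 + 9²=81 = 271 orbitals.
Two spin states per orbital: 2 × 271 = 542 electrons.

542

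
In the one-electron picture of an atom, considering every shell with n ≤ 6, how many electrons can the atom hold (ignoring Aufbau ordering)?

182

Total orbitals = 1² + 2² + 3² + 4² + 5² + 6² = 91. Doubling for spin gives 182 electrons.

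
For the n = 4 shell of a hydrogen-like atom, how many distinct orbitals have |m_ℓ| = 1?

The n = 4 shell has ℓ = 0 through 3; check each.
Contributions: ℓ=1 → 2; ℓ=2 → 2; ℓ=3 → 2.
Total orbitals: 2 + 2 + 2 = 6.

6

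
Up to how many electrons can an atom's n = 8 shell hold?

A shell holds 2n² electrons: 2 × 8² = 2 × 64 = 128.

128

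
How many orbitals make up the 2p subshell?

3

A subshell has 2l+1 orbitals; with l = 1, that's 3.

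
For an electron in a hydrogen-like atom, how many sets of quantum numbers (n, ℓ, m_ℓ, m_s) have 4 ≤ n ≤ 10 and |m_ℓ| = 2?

140

Go shell by shell, enumerating (ℓ, m_ℓ) with |m_ℓ| = 2:
n=4 → 4; n=5 → 6; n=6 → 8; n=7 → 10; n=8 → 12; n=9 → 14; n=10 → 16.
Orbitals: 4 + 6 + 8 + 10 + 12 + 14 + 16 = 70. Including both spin states (m_s = ±1/2) gives 2 × 70 = 140 states.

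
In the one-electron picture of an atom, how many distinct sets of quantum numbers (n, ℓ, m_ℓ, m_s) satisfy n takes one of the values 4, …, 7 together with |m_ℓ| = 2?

Treat each shell separately and count matching orbitals:
n=4 → 4; n=5 → 6; n=6 → 8; n=7 → 10.
Orbitals: 4 + 6 + 8 + 10 = 28. Including both spin states (m_s = ±1/2) gives 2 × 28 = 56 states.

56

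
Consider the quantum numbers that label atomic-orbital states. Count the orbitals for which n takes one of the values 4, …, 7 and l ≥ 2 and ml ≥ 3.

20

Count contributing orbitals for each principal shell:
n=4 → 1; n=5 → 3; n=6 → 6; n=7 → 10.
Total orbitals: 1 + 3 + 6 + 10 = 20.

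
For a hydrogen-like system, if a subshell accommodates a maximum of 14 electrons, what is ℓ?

ℓ = 3 (f)

2(2ℓ+1) = 14 ⇒ 2ℓ+1 = 7 ⇒ ℓ = 3.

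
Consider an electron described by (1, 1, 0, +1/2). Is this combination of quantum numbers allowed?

The orbital quantum number must satisfy 0 ≤ l ≤ n−1. With n = 1 the allowed l values are 0, so l = 1 is out of range.

Not allowed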